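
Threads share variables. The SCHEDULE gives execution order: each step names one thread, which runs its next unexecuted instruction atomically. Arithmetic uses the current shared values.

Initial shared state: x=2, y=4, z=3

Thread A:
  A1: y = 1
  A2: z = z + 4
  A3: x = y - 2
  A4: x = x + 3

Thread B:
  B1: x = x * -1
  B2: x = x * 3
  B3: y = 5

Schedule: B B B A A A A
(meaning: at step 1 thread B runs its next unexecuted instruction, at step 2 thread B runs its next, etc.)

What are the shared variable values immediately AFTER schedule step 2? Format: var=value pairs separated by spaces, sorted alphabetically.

Answer: x=-6 y=4 z=3

Derivation:
Step 1: thread B executes B1 (x = x * -1). Shared: x=-2 y=4 z=3. PCs: A@0 B@1
Step 2: thread B executes B2 (x = x * 3). Shared: x=-6 y=4 z=3. PCs: A@0 B@2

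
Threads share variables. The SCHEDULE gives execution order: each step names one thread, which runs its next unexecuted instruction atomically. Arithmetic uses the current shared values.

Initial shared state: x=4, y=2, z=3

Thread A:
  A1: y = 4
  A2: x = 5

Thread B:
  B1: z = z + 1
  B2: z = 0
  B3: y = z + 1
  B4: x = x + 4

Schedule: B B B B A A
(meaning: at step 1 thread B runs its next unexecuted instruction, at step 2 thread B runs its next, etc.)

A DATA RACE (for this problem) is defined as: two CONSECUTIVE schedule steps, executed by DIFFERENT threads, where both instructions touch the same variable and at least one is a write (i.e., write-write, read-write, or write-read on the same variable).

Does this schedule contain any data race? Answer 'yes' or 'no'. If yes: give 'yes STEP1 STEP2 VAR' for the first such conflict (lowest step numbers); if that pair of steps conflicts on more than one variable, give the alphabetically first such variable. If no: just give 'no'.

Answer: no

Derivation:
Steps 1,2: same thread (B). No race.
Steps 2,3: same thread (B). No race.
Steps 3,4: same thread (B). No race.
Steps 4,5: B(r=x,w=x) vs A(r=-,w=y). No conflict.
Steps 5,6: same thread (A). No race.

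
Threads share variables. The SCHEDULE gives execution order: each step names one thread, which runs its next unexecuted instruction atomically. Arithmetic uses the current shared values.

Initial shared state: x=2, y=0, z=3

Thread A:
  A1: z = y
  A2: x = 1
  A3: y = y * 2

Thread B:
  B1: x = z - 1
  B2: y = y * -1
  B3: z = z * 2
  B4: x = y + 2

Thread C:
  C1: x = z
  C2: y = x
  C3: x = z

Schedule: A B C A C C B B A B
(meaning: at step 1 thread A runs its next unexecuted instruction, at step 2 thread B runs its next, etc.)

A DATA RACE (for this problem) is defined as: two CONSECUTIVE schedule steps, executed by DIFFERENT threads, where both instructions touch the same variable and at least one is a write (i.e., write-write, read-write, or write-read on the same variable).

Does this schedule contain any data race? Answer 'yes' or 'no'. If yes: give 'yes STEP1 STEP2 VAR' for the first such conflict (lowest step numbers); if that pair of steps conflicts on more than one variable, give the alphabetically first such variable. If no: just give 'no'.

Answer: yes 1 2 z

Derivation:
Steps 1,2: A(z = y) vs B(x = z - 1). RACE on z (W-R).
Steps 2,3: B(x = z - 1) vs C(x = z). RACE on x (W-W).
Steps 3,4: C(x = z) vs A(x = 1). RACE on x (W-W).
Steps 4,5: A(x = 1) vs C(y = x). RACE on x (W-R).
Steps 5,6: same thread (C). No race.
Steps 6,7: C(r=z,w=x) vs B(r=y,w=y). No conflict.
Steps 7,8: same thread (B). No race.
Steps 8,9: B(r=z,w=z) vs A(r=y,w=y). No conflict.
Steps 9,10: A(y = y * 2) vs B(x = y + 2). RACE on y (W-R).
First conflict at steps 1,2.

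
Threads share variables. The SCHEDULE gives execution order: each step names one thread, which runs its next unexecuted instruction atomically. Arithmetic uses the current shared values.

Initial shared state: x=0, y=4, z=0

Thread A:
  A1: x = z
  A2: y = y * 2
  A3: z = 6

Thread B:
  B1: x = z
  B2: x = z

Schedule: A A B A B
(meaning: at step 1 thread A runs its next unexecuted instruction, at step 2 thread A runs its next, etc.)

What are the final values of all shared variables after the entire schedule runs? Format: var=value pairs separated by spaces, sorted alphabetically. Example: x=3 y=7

Step 1: thread A executes A1 (x = z). Shared: x=0 y=4 z=0. PCs: A@1 B@0
Step 2: thread A executes A2 (y = y * 2). Shared: x=0 y=8 z=0. PCs: A@2 B@0
Step 3: thread B executes B1 (x = z). Shared: x=0 y=8 z=0. PCs: A@2 B@1
Step 4: thread A executes A3 (z = 6). Shared: x=0 y=8 z=6. PCs: A@3 B@1
Step 5: thread B executes B2 (x = z). Shared: x=6 y=8 z=6. PCs: A@3 B@2

Answer: x=6 y=8 z=6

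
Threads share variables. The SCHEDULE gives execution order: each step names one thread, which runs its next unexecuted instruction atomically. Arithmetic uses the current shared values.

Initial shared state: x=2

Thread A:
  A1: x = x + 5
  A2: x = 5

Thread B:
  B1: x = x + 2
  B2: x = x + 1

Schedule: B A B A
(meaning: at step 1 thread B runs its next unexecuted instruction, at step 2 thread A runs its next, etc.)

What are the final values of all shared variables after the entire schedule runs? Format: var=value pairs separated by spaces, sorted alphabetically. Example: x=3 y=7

Answer: x=5

Derivation:
Step 1: thread B executes B1 (x = x + 2). Shared: x=4. PCs: A@0 B@1
Step 2: thread A executes A1 (x = x + 5). Shared: x=9. PCs: A@1 B@1
Step 3: thread B executes B2 (x = x + 1). Shared: x=10. PCs: A@1 B@2
Step 4: thread A executes A2 (x = 5). Shared: x=5. PCs: A@2 B@2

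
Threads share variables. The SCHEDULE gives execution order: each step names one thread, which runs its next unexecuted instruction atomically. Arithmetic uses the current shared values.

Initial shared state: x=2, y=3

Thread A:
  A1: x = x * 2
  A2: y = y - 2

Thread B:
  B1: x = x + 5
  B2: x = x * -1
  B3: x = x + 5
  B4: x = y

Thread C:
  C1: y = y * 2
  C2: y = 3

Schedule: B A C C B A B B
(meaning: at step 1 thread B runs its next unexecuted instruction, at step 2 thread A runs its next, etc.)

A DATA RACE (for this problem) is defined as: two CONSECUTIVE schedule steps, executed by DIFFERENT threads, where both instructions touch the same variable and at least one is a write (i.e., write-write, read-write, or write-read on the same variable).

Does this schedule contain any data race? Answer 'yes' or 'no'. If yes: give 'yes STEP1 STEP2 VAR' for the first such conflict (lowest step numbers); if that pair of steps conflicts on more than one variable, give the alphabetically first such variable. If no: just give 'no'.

Answer: yes 1 2 x

Derivation:
Steps 1,2: B(x = x + 5) vs A(x = x * 2). RACE on x (W-W).
Steps 2,3: A(r=x,w=x) vs C(r=y,w=y). No conflict.
Steps 3,4: same thread (C). No race.
Steps 4,5: C(r=-,w=y) vs B(r=x,w=x). No conflict.
Steps 5,6: B(r=x,w=x) vs A(r=y,w=y). No conflict.
Steps 6,7: A(r=y,w=y) vs B(r=x,w=x). No conflict.
Steps 7,8: same thread (B). No race.
First conflict at steps 1,2.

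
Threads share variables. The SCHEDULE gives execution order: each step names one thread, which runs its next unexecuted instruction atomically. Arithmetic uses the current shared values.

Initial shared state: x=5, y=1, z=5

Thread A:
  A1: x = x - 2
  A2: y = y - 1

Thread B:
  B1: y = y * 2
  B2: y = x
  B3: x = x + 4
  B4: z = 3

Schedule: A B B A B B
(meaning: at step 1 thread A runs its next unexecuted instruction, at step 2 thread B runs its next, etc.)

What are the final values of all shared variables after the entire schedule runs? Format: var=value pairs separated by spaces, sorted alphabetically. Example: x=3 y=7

Answer: x=7 y=2 z=3

Derivation:
Step 1: thread A executes A1 (x = x - 2). Shared: x=3 y=1 z=5. PCs: A@1 B@0
Step 2: thread B executes B1 (y = y * 2). Shared: x=3 y=2 z=5. PCs: A@1 B@1
Step 3: thread B executes B2 (y = x). Shared: x=3 y=3 z=5. PCs: A@1 B@2
Step 4: thread A executes A2 (y = y - 1). Shared: x=3 y=2 z=5. PCs: A@2 B@2
Step 5: thread B executes B3 (x = x + 4). Shared: x=7 y=2 z=5. PCs: A@2 B@3
Step 6: thread B executes B4 (z = 3). Shared: x=7 y=2 z=3. PCs: A@2 B@4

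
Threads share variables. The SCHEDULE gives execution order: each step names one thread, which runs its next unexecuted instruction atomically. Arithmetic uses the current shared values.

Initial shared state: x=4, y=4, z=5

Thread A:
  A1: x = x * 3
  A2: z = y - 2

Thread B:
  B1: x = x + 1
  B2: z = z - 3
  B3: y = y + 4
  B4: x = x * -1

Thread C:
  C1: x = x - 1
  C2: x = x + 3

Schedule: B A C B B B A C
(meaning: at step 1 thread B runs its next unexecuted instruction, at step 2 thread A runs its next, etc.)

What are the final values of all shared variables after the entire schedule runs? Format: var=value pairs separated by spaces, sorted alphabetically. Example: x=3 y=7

Step 1: thread B executes B1 (x = x + 1). Shared: x=5 y=4 z=5. PCs: A@0 B@1 C@0
Step 2: thread A executes A1 (x = x * 3). Shared: x=15 y=4 z=5. PCs: A@1 B@1 C@0
Step 3: thread C executes C1 (x = x - 1). Shared: x=14 y=4 z=5. PCs: A@1 B@1 C@1
Step 4: thread B executes B2 (z = z - 3). Shared: x=14 y=4 z=2. PCs: A@1 B@2 C@1
Step 5: thread B executes B3 (y = y + 4). Shared: x=14 y=8 z=2. PCs: A@1 B@3 C@1
Step 6: thread B executes B4 (x = x * -1). Shared: x=-14 y=8 z=2. PCs: A@1 B@4 C@1
Step 7: thread A executes A2 (z = y - 2). Shared: x=-14 y=8 z=6. PCs: A@2 B@4 C@1
Step 8: thread C executes C2 (x = x + 3). Shared: x=-11 y=8 z=6. PCs: A@2 B@4 C@2

Answer: x=-11 y=8 z=6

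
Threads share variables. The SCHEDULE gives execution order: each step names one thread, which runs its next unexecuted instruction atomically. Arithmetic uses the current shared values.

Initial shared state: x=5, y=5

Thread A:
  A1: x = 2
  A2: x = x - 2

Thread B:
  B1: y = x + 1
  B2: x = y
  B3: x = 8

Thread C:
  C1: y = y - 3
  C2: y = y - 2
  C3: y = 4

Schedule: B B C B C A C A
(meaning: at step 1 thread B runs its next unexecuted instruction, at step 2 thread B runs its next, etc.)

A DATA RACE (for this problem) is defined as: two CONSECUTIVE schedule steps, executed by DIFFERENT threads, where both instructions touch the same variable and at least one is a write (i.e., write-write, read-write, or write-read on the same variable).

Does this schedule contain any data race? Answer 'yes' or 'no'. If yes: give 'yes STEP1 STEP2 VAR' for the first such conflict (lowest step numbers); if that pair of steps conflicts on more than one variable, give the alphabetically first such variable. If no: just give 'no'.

Answer: yes 2 3 y

Derivation:
Steps 1,2: same thread (B). No race.
Steps 2,3: B(x = y) vs C(y = y - 3). RACE on y (R-W).
Steps 3,4: C(r=y,w=y) vs B(r=-,w=x). No conflict.
Steps 4,5: B(r=-,w=x) vs C(r=y,w=y). No conflict.
Steps 5,6: C(r=y,w=y) vs A(r=-,w=x). No conflict.
Steps 6,7: A(r=-,w=x) vs C(r=-,w=y). No conflict.
Steps 7,8: C(r=-,w=y) vs A(r=x,w=x). No conflict.
First conflict at steps 2,3.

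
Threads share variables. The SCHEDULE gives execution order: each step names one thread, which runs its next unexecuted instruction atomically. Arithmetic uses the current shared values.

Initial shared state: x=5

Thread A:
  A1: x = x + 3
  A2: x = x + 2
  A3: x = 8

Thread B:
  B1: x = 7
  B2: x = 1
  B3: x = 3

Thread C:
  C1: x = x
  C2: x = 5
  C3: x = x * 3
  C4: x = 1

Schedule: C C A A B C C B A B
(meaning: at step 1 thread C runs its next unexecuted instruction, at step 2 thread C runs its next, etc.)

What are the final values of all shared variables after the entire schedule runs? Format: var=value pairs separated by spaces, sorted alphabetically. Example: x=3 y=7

Step 1: thread C executes C1 (x = x). Shared: x=5. PCs: A@0 B@0 C@1
Step 2: thread C executes C2 (x = 5). Shared: x=5. PCs: A@0 B@0 C@2
Step 3: thread A executes A1 (x = x + 3). Shared: x=8. PCs: A@1 B@0 C@2
Step 4: thread A executes A2 (x = x + 2). Shared: x=10. PCs: A@2 B@0 C@2
Step 5: thread B executes B1 (x = 7). Shared: x=7. PCs: A@2 B@1 C@2
Step 6: thread C executes C3 (x = x * 3). Shared: x=21. PCs: A@2 B@1 C@3
Step 7: thread C executes C4 (x = 1). Shared: x=1. PCs: A@2 B@1 C@4
Step 8: thread B executes B2 (x = 1). Shared: x=1. PCs: A@2 B@2 C@4
Step 9: thread A executes A3 (x = 8). Shared: x=8. PCs: A@3 B@2 C@4
Step 10: thread B executes B3 (x = 3). Shared: x=3. PCs: A@3 B@3 C@4

Answer: x=3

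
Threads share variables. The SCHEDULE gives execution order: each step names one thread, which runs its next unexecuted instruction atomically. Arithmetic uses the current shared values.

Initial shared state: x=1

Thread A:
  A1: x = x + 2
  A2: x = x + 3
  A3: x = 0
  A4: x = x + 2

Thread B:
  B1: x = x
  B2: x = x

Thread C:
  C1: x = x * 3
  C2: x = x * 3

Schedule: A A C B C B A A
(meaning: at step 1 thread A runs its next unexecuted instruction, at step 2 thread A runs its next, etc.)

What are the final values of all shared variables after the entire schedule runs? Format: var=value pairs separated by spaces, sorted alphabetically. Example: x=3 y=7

Answer: x=2

Derivation:
Step 1: thread A executes A1 (x = x + 2). Shared: x=3. PCs: A@1 B@0 C@0
Step 2: thread A executes A2 (x = x + 3). Shared: x=6. PCs: A@2 B@0 C@0
Step 3: thread C executes C1 (x = x * 3). Shared: x=18. PCs: A@2 B@0 C@1
Step 4: thread B executes B1 (x = x). Shared: x=18. PCs: A@2 B@1 C@1
Step 5: thread C executes C2 (x = x * 3). Shared: x=54. PCs: A@2 B@1 C@2
Step 6: thread B executes B2 (x = x). Shared: x=54. PCs: A@2 B@2 C@2
Step 7: thread A executes A3 (x = 0). Shared: x=0. PCs: A@3 B@2 C@2
Step 8: thread A executes A4 (x = x + 2). Shared: x=2. PCs: A@4 B@2 C@2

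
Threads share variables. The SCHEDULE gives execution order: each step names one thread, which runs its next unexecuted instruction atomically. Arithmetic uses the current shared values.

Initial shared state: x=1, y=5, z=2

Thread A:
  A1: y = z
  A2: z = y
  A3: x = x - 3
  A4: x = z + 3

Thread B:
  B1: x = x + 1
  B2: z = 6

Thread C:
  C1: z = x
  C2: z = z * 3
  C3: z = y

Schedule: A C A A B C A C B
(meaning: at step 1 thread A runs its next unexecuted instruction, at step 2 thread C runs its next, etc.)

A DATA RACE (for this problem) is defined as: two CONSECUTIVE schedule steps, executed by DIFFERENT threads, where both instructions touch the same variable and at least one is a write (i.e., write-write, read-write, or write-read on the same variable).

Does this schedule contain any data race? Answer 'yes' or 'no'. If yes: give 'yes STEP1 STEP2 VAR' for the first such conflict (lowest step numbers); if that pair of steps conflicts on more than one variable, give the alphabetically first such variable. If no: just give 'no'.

Answer: yes 1 2 z

Derivation:
Steps 1,2: A(y = z) vs C(z = x). RACE on z (R-W).
Steps 2,3: C(z = x) vs A(z = y). RACE on z (W-W).
Steps 3,4: same thread (A). No race.
Steps 4,5: A(x = x - 3) vs B(x = x + 1). RACE on x (W-W).
Steps 5,6: B(r=x,w=x) vs C(r=z,w=z). No conflict.
Steps 6,7: C(z = z * 3) vs A(x = z + 3). RACE on z (W-R).
Steps 7,8: A(x = z + 3) vs C(z = y). RACE on z (R-W).
Steps 8,9: C(z = y) vs B(z = 6). RACE on z (W-W).
First conflict at steps 1,2.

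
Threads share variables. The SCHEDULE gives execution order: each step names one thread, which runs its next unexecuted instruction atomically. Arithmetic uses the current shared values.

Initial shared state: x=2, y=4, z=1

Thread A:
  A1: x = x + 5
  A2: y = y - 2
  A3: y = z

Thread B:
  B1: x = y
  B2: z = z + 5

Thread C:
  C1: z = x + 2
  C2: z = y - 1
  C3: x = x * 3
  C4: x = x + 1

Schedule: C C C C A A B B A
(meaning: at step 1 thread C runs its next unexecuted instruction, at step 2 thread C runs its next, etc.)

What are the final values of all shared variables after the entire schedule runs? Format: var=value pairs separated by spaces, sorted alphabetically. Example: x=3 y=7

Answer: x=2 y=8 z=8

Derivation:
Step 1: thread C executes C1 (z = x + 2). Shared: x=2 y=4 z=4. PCs: A@0 B@0 C@1
Step 2: thread C executes C2 (z = y - 1). Shared: x=2 y=4 z=3. PCs: A@0 B@0 C@2
Step 3: thread C executes C3 (x = x * 3). Shared: x=6 y=4 z=3. PCs: A@0 B@0 C@3
Step 4: thread C executes C4 (x = x + 1). Shared: x=7 y=4 z=3. PCs: A@0 B@0 C@4
Step 5: thread A executes A1 (x = x + 5). Shared: x=12 y=4 z=3. PCs: A@1 B@0 C@4
Step 6: thread A executes A2 (y = y - 2). Shared: x=12 y=2 z=3. PCs: A@2 B@0 C@4
Step 7: thread B executes B1 (x = y). Shared: x=2 y=2 z=3. PCs: A@2 B@1 C@4
Step 8: thread B executes B2 (z = z + 5). Shared: x=2 y=2 z=8. PCs: A@2 B@2 C@4
Step 9: thread A executes A3 (y = z). Shared: x=2 y=8 z=8. PCs: A@3 B@2 C@4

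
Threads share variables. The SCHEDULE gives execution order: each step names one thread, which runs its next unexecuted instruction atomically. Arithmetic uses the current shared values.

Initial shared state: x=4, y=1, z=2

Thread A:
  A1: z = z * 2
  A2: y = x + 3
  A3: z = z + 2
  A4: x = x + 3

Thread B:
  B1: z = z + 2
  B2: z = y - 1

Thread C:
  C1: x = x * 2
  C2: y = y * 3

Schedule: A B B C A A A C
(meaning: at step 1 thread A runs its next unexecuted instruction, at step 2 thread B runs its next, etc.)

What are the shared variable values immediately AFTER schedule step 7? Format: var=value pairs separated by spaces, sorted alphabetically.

Answer: x=11 y=11 z=2

Derivation:
Step 1: thread A executes A1 (z = z * 2). Shared: x=4 y=1 z=4. PCs: A@1 B@0 C@0
Step 2: thread B executes B1 (z = z + 2). Shared: x=4 y=1 z=6. PCs: A@1 B@1 C@0
Step 3: thread B executes B2 (z = y - 1). Shared: x=4 y=1 z=0. PCs: A@1 B@2 C@0
Step 4: thread C executes C1 (x = x * 2). Shared: x=8 y=1 z=0. PCs: A@1 B@2 C@1
Step 5: thread A executes A2 (y = x + 3). Shared: x=8 y=11 z=0. PCs: A@2 B@2 C@1
Step 6: thread A executes A3 (z = z + 2). Shared: x=8 y=11 z=2. PCs: A@3 B@2 C@1
Step 7: thread A executes A4 (x = x + 3). Shared: x=11 y=11 z=2. PCs: A@4 B@2 C@1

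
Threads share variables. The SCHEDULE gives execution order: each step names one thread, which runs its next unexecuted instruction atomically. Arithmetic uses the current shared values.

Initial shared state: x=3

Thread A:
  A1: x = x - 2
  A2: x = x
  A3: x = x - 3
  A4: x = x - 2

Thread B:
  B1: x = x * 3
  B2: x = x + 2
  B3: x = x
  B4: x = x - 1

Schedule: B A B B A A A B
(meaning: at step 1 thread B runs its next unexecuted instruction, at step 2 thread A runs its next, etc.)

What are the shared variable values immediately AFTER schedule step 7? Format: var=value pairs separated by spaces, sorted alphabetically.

Step 1: thread B executes B1 (x = x * 3). Shared: x=9. PCs: A@0 B@1
Step 2: thread A executes A1 (x = x - 2). Shared: x=7. PCs: A@1 B@1
Step 3: thread B executes B2 (x = x + 2). Shared: x=9. PCs: A@1 B@2
Step 4: thread B executes B3 (x = x). Shared: x=9. PCs: A@1 B@3
Step 5: thread A executes A2 (x = x). Shared: x=9. PCs: A@2 B@3
Step 6: thread A executes A3 (x = x - 3). Shared: x=6. PCs: A@3 B@3
Step 7: thread A executes A4 (x = x - 2). Shared: x=4. PCs: A@4 B@3

Answer: x=4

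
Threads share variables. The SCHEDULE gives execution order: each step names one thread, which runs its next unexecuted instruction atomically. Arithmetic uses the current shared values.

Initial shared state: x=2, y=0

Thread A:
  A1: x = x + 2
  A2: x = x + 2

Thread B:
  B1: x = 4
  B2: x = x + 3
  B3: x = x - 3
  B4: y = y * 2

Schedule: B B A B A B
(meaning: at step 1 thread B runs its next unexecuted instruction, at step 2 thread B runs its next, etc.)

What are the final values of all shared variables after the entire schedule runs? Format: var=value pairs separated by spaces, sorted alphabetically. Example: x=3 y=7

Answer: x=8 y=0

Derivation:
Step 1: thread B executes B1 (x = 4). Shared: x=4 y=0. PCs: A@0 B@1
Step 2: thread B executes B2 (x = x + 3). Shared: x=7 y=0. PCs: A@0 B@2
Step 3: thread A executes A1 (x = x + 2). Shared: x=9 y=0. PCs: A@1 B@2
Step 4: thread B executes B3 (x = x - 3). Shared: x=6 y=0. PCs: A@1 B@3
Step 5: thread A executes A2 (x = x + 2). Shared: x=8 y=0. PCs: A@2 B@3
Step 6: thread B executes B4 (y = y * 2). Shared: x=8 y=0. PCs: A@2 B@4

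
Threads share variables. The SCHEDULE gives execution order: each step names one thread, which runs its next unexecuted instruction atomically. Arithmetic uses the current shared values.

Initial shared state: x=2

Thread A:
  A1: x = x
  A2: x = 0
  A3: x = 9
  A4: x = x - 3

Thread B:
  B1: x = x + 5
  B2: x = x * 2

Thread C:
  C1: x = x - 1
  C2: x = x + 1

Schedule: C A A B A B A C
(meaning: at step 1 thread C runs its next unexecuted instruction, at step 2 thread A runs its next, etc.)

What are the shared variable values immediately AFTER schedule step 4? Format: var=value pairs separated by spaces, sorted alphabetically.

Step 1: thread C executes C1 (x = x - 1). Shared: x=1. PCs: A@0 B@0 C@1
Step 2: thread A executes A1 (x = x). Shared: x=1. PCs: A@1 B@0 C@1
Step 3: thread A executes A2 (x = 0). Shared: x=0. PCs: A@2 B@0 C@1
Step 4: thread B executes B1 (x = x + 5). Shared: x=5. PCs: A@2 B@1 C@1

Answer: x=5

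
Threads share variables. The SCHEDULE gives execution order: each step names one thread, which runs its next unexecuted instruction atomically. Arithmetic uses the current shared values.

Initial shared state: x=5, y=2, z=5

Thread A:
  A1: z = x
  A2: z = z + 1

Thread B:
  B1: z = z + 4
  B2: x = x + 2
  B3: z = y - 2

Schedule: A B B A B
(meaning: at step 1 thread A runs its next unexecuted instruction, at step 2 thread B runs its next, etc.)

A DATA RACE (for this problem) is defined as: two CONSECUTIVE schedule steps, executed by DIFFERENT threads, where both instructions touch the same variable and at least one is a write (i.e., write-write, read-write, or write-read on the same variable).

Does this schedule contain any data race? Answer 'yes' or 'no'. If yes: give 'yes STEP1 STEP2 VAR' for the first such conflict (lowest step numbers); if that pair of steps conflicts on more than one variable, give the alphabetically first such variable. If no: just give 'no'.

Steps 1,2: A(z = x) vs B(z = z + 4). RACE on z (W-W).
Steps 2,3: same thread (B). No race.
Steps 3,4: B(r=x,w=x) vs A(r=z,w=z). No conflict.
Steps 4,5: A(z = z + 1) vs B(z = y - 2). RACE on z (W-W).
First conflict at steps 1,2.

Answer: yes 1 2 z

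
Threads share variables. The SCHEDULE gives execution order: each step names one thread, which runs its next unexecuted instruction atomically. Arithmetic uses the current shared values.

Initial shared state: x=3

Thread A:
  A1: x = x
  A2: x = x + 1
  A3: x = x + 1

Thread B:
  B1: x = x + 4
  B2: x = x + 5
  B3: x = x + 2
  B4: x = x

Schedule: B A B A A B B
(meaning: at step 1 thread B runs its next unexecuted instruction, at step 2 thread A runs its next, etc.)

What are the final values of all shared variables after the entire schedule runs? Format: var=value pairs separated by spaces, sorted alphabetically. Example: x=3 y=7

Step 1: thread B executes B1 (x = x + 4). Shared: x=7. PCs: A@0 B@1
Step 2: thread A executes A1 (x = x). Shared: x=7. PCs: A@1 B@1
Step 3: thread B executes B2 (x = x + 5). Shared: x=12. PCs: A@1 B@2
Step 4: thread A executes A2 (x = x + 1). Shared: x=13. PCs: A@2 B@2
Step 5: thread A executes A3 (x = x + 1). Shared: x=14. PCs: A@3 B@2
Step 6: thread B executes B3 (x = x + 2). Shared: x=16. PCs: A@3 B@3
Step 7: thread B executes B4 (x = x). Shared: x=16. PCs: A@3 B@4

Answer: x=16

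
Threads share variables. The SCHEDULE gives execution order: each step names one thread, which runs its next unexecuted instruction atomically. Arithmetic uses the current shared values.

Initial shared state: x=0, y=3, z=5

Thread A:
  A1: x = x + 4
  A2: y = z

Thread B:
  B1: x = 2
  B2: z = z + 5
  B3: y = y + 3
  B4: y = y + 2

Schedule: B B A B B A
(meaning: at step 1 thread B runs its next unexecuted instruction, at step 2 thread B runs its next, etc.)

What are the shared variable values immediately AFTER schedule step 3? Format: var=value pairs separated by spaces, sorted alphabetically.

Step 1: thread B executes B1 (x = 2). Shared: x=2 y=3 z=5. PCs: A@0 B@1
Step 2: thread B executes B2 (z = z + 5). Shared: x=2 y=3 z=10. PCs: A@0 B@2
Step 3: thread A executes A1 (x = x + 4). Shared: x=6 y=3 z=10. PCs: A@1 B@2

Answer: x=6 y=3 z=10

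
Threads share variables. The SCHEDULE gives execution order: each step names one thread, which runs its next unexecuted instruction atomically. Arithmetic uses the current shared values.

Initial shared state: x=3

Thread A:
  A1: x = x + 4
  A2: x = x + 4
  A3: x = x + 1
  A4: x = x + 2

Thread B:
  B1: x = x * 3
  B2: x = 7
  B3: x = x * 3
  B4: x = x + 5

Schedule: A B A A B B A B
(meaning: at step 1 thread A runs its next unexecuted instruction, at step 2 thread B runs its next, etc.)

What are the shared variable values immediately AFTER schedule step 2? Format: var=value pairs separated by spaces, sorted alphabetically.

Step 1: thread A executes A1 (x = x + 4). Shared: x=7. PCs: A@1 B@0
Step 2: thread B executes B1 (x = x * 3). Shared: x=21. PCs: A@1 B@1

Answer: x=21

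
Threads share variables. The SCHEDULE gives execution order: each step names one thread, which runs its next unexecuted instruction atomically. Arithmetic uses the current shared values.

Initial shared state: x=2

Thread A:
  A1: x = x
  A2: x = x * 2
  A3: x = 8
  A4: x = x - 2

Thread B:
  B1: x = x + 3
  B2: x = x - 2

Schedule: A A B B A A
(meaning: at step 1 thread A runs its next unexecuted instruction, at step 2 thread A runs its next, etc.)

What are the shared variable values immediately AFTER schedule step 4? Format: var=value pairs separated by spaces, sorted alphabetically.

Step 1: thread A executes A1 (x = x). Shared: x=2. PCs: A@1 B@0
Step 2: thread A executes A2 (x = x * 2). Shared: x=4. PCs: A@2 B@0
Step 3: thread B executes B1 (x = x + 3). Shared: x=7. PCs: A@2 B@1
Step 4: thread B executes B2 (x = x - 2). Shared: x=5. PCs: A@2 B@2

Answer: x=5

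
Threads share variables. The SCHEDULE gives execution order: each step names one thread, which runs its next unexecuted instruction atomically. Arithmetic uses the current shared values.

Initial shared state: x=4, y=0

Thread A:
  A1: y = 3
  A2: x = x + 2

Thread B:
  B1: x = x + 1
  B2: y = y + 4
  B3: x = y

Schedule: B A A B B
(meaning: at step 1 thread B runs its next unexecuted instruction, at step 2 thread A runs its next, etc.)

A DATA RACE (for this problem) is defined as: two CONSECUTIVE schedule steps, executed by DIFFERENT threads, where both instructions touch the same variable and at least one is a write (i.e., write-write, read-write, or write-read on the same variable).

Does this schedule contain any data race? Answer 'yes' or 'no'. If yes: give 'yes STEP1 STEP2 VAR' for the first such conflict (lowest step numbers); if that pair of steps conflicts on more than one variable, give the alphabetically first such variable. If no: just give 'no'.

Steps 1,2: B(r=x,w=x) vs A(r=-,w=y). No conflict.
Steps 2,3: same thread (A). No race.
Steps 3,4: A(r=x,w=x) vs B(r=y,w=y). No conflict.
Steps 4,5: same thread (B). No race.

Answer: no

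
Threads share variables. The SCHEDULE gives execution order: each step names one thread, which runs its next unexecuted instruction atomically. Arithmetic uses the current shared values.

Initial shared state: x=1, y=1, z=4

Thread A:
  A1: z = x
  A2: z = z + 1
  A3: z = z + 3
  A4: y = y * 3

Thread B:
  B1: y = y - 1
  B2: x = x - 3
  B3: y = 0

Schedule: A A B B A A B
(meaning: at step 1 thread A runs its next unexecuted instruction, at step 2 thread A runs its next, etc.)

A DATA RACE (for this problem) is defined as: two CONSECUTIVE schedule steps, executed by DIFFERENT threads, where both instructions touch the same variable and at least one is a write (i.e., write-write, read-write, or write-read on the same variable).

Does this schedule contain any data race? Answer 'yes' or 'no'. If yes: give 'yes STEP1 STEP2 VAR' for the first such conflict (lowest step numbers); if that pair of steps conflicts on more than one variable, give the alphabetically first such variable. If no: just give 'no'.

Answer: yes 6 7 y

Derivation:
Steps 1,2: same thread (A). No race.
Steps 2,3: A(r=z,w=z) vs B(r=y,w=y). No conflict.
Steps 3,4: same thread (B). No race.
Steps 4,5: B(r=x,w=x) vs A(r=z,w=z). No conflict.
Steps 5,6: same thread (A). No race.
Steps 6,7: A(y = y * 3) vs B(y = 0). RACE on y (W-W).
First conflict at steps 6,7.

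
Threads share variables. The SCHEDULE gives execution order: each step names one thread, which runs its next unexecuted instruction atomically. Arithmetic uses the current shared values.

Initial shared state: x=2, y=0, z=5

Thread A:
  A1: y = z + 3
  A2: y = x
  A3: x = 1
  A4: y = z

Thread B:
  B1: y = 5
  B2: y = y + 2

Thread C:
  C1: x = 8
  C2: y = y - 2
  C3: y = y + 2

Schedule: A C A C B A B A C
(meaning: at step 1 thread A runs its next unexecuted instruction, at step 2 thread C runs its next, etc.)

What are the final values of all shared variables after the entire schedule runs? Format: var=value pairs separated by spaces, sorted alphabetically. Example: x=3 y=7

Answer: x=1 y=7 z=5

Derivation:
Step 1: thread A executes A1 (y = z + 3). Shared: x=2 y=8 z=5. PCs: A@1 B@0 C@0
Step 2: thread C executes C1 (x = 8). Shared: x=8 y=8 z=5. PCs: A@1 B@0 C@1
Step 3: thread A executes A2 (y = x). Shared: x=8 y=8 z=5. PCs: A@2 B@0 C@1
Step 4: thread C executes C2 (y = y - 2). Shared: x=8 y=6 z=5. PCs: A@2 B@0 C@2
Step 5: thread B executes B1 (y = 5). Shared: x=8 y=5 z=5. PCs: A@2 B@1 C@2
Step 6: thread A executes A3 (x = 1). Shared: x=1 y=5 z=5. PCs: A@3 B@1 C@2
Step 7: thread B executes B2 (y = y + 2). Shared: x=1 y=7 z=5. PCs: A@3 B@2 C@2
Step 8: thread A executes A4 (y = z). Shared: x=1 y=5 z=5. PCs: A@4 B@2 C@2
Step 9: thread C executes C3 (y = y + 2). Shared: x=1 y=7 z=5. PCs: A@4 B@2 C@3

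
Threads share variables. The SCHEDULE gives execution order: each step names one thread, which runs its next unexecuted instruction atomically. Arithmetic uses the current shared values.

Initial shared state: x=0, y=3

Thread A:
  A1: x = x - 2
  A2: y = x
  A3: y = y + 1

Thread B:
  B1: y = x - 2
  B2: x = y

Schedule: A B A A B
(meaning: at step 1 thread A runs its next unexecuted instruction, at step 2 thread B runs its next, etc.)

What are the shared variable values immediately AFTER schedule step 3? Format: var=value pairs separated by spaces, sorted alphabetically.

Step 1: thread A executes A1 (x = x - 2). Shared: x=-2 y=3. PCs: A@1 B@0
Step 2: thread B executes B1 (y = x - 2). Shared: x=-2 y=-4. PCs: A@1 B@1
Step 3: thread A executes A2 (y = x). Shared: x=-2 y=-2. PCs: A@2 B@1

Answer: x=-2 y=-2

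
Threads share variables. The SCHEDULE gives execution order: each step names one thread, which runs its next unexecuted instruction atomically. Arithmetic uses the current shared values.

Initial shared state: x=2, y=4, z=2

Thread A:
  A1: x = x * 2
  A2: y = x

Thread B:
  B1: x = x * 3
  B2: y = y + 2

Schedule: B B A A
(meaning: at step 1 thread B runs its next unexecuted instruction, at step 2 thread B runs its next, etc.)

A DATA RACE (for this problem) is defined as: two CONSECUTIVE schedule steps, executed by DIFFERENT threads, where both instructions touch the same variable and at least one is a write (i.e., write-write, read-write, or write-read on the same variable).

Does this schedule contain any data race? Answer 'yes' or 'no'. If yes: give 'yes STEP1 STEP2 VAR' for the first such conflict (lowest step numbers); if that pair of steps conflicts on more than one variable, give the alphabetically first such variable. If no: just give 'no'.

Steps 1,2: same thread (B). No race.
Steps 2,3: B(r=y,w=y) vs A(r=x,w=x). No conflict.
Steps 3,4: same thread (A). No race.

Answer: no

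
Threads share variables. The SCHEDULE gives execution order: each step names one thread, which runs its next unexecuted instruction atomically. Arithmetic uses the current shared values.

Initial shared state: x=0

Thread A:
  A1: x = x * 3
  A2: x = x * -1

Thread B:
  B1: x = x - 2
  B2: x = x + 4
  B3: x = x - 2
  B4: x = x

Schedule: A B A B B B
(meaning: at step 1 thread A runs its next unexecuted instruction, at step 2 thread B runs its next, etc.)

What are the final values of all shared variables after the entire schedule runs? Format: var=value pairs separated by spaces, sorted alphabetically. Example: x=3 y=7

Answer: x=4

Derivation:
Step 1: thread A executes A1 (x = x * 3). Shared: x=0. PCs: A@1 B@0
Step 2: thread B executes B1 (x = x - 2). Shared: x=-2. PCs: A@1 B@1
Step 3: thread A executes A2 (x = x * -1). Shared: x=2. PCs: A@2 B@1
Step 4: thread B executes B2 (x = x + 4). Shared: x=6. PCs: A@2 B@2
Step 5: thread B executes B3 (x = x - 2). Shared: x=4. PCs: A@2 B@3
Step 6: thread B executes B4 (x = x). Shared: x=4. PCs: A@2 B@4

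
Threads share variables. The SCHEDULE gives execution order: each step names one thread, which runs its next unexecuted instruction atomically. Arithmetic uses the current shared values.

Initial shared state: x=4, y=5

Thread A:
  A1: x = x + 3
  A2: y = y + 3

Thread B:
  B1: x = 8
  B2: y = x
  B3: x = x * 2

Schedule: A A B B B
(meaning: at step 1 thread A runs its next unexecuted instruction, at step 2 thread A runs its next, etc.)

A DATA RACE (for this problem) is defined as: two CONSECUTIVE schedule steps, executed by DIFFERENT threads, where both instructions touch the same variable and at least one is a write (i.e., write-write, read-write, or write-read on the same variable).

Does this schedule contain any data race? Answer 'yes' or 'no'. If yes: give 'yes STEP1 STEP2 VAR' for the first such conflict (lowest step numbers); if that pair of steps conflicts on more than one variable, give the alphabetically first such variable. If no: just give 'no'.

Answer: no

Derivation:
Steps 1,2: same thread (A). No race.
Steps 2,3: A(r=y,w=y) vs B(r=-,w=x). No conflict.
Steps 3,4: same thread (B). No race.
Steps 4,5: same thread (B). No race.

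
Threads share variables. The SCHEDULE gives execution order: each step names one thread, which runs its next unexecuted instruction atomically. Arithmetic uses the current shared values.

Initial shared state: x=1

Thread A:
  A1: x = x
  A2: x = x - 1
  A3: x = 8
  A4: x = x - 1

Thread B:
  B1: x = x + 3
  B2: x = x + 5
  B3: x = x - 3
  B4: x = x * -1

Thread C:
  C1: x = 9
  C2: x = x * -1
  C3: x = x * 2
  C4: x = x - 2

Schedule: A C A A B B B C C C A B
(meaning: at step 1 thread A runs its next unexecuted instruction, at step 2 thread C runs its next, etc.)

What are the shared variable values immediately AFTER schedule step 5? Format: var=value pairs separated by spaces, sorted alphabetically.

Step 1: thread A executes A1 (x = x). Shared: x=1. PCs: A@1 B@0 C@0
Step 2: thread C executes C1 (x = 9). Shared: x=9. PCs: A@1 B@0 C@1
Step 3: thread A executes A2 (x = x - 1). Shared: x=8. PCs: A@2 B@0 C@1
Step 4: thread A executes A3 (x = 8). Shared: x=8. PCs: A@3 B@0 C@1
Step 5: thread B executes B1 (x = x + 3). Shared: x=11. PCs: A@3 B@1 C@1

Answer: x=11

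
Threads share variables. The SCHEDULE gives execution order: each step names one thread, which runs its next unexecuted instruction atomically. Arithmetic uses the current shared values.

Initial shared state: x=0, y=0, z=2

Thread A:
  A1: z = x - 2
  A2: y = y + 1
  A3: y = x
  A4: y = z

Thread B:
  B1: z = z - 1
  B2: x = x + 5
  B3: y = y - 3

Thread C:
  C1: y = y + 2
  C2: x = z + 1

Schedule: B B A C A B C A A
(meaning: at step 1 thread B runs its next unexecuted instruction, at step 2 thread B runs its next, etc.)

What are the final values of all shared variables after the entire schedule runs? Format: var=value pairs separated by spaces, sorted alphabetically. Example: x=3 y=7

Answer: x=4 y=3 z=3

Derivation:
Step 1: thread B executes B1 (z = z - 1). Shared: x=0 y=0 z=1. PCs: A@0 B@1 C@0
Step 2: thread B executes B2 (x = x + 5). Shared: x=5 y=0 z=1. PCs: A@0 B@2 C@0
Step 3: thread A executes A1 (z = x - 2). Shared: x=5 y=0 z=3. PCs: A@1 B@2 C@0
Step 4: thread C executes C1 (y = y + 2). Shared: x=5 y=2 z=3. PCs: A@1 B@2 C@1
Step 5: thread A executes A2 (y = y + 1). Shared: x=5 y=3 z=3. PCs: A@2 B@2 C@1
Step 6: thread B executes B3 (y = y - 3). Shared: x=5 y=0 z=3. PCs: A@2 B@3 C@1
Step 7: thread C executes C2 (x = z + 1). Shared: x=4 y=0 z=3. PCs: A@2 B@3 C@2
Step 8: thread A executes A3 (y = x). Shared: x=4 y=4 z=3. PCs: A@3 B@3 C@2
Step 9: thread A executes A4 (y = z). Shared: x=4 y=3 z=3. PCs: A@4 B@3 C@2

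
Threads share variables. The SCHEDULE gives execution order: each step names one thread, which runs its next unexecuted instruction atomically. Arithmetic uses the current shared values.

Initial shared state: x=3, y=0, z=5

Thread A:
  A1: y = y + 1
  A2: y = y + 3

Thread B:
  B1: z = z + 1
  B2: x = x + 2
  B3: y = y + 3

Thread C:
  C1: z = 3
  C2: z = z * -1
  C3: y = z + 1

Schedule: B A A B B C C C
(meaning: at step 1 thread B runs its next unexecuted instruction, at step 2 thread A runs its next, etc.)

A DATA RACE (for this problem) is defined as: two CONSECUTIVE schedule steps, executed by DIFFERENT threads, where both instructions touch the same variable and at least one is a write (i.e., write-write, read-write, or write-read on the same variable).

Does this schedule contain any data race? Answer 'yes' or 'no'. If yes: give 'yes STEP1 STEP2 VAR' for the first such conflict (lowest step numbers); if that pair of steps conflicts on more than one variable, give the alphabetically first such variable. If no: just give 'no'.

Answer: no

Derivation:
Steps 1,2: B(r=z,w=z) vs A(r=y,w=y). No conflict.
Steps 2,3: same thread (A). No race.
Steps 3,4: A(r=y,w=y) vs B(r=x,w=x). No conflict.
Steps 4,5: same thread (B). No race.
Steps 5,6: B(r=y,w=y) vs C(r=-,w=z). No conflict.
Steps 6,7: same thread (C). No race.
Steps 7,8: same thread (C). No race.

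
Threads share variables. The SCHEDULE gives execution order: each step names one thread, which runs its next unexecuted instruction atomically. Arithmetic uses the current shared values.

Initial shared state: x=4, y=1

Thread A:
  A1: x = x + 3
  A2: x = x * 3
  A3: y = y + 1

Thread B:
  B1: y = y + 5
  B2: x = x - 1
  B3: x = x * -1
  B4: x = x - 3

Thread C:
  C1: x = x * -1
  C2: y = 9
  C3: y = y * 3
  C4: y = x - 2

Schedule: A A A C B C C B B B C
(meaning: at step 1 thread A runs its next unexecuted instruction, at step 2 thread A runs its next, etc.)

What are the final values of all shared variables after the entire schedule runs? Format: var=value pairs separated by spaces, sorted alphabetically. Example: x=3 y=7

Answer: x=19 y=17

Derivation:
Step 1: thread A executes A1 (x = x + 3). Shared: x=7 y=1. PCs: A@1 B@0 C@0
Step 2: thread A executes A2 (x = x * 3). Shared: x=21 y=1. PCs: A@2 B@0 C@0
Step 3: thread A executes A3 (y = y + 1). Shared: x=21 y=2. PCs: A@3 B@0 C@0
Step 4: thread C executes C1 (x = x * -1). Shared: x=-21 y=2. PCs: A@3 B@0 C@1
Step 5: thread B executes B1 (y = y + 5). Shared: x=-21 y=7. PCs: A@3 B@1 C@1
Step 6: thread C executes C2 (y = 9). Shared: x=-21 y=9. PCs: A@3 B@1 C@2
Step 7: thread C executes C3 (y = y * 3). Shared: x=-21 y=27. PCs: A@3 B@1 C@3
Step 8: thread B executes B2 (x = x - 1). Shared: x=-22 y=27. PCs: A@3 B@2 C@3
Step 9: thread B executes B3 (x = x * -1). Shared: x=22 y=27. PCs: A@3 B@3 C@3
Step 10: thread B executes B4 (x = x - 3). Shared: x=19 y=27. PCs: A@3 B@4 C@3
Step 11: thread C executes C4 (y = x - 2). Shared: x=19 y=17. PCs: A@3 B@4 C@4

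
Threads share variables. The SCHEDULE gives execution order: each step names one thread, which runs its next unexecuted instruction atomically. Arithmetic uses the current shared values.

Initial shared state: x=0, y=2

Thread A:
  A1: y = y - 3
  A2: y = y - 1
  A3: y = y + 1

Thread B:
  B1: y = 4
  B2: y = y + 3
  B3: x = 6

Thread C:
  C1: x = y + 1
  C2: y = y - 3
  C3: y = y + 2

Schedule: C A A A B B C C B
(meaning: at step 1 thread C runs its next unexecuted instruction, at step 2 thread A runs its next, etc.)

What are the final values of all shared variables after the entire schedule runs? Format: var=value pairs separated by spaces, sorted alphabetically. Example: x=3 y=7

Step 1: thread C executes C1 (x = y + 1). Shared: x=3 y=2. PCs: A@0 B@0 C@1
Step 2: thread A executes A1 (y = y - 3). Shared: x=3 y=-1. PCs: A@1 B@0 C@1
Step 3: thread A executes A2 (y = y - 1). Shared: x=3 y=-2. PCs: A@2 B@0 C@1
Step 4: thread A executes A3 (y = y + 1). Shared: x=3 y=-1. PCs: A@3 B@0 C@1
Step 5: thread B executes B1 (y = 4). Shared: x=3 y=4. PCs: A@3 B@1 C@1
Step 6: thread B executes B2 (y = y + 3). Shared: x=3 y=7. PCs: A@3 B@2 C@1
Step 7: thread C executes C2 (y = y - 3). Shared: x=3 y=4. PCs: A@3 B@2 C@2
Step 8: thread C executes C3 (y = y + 2). Shared: x=3 y=6. PCs: A@3 B@2 C@3
Step 9: thread B executes B3 (x = 6). Shared: x=6 y=6. PCs: A@3 B@3 C@3

Answer: x=6 y=6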